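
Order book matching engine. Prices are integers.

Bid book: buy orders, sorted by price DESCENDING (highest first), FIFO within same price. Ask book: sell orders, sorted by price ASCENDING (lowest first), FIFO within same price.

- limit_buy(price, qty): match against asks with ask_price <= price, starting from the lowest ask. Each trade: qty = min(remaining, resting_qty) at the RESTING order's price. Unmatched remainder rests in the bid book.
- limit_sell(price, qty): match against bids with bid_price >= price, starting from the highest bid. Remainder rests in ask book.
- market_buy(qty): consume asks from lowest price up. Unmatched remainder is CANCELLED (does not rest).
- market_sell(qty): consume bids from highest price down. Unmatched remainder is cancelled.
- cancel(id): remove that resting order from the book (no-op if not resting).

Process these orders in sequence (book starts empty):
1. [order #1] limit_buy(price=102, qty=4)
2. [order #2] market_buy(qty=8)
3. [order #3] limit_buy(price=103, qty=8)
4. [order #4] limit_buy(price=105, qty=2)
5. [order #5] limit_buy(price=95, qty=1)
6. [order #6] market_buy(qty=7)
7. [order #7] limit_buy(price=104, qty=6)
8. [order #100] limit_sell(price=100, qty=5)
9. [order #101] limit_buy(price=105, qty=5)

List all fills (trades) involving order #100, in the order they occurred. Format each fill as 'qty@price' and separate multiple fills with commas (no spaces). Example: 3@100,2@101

Answer: 2@105,3@104

Derivation:
After op 1 [order #1] limit_buy(price=102, qty=4): fills=none; bids=[#1:4@102] asks=[-]
After op 2 [order #2] market_buy(qty=8): fills=none; bids=[#1:4@102] asks=[-]
After op 3 [order #3] limit_buy(price=103, qty=8): fills=none; bids=[#3:8@103 #1:4@102] asks=[-]
After op 4 [order #4] limit_buy(price=105, qty=2): fills=none; bids=[#4:2@105 #3:8@103 #1:4@102] asks=[-]
After op 5 [order #5] limit_buy(price=95, qty=1): fills=none; bids=[#4:2@105 #3:8@103 #1:4@102 #5:1@95] asks=[-]
After op 6 [order #6] market_buy(qty=7): fills=none; bids=[#4:2@105 #3:8@103 #1:4@102 #5:1@95] asks=[-]
After op 7 [order #7] limit_buy(price=104, qty=6): fills=none; bids=[#4:2@105 #7:6@104 #3:8@103 #1:4@102 #5:1@95] asks=[-]
After op 8 [order #100] limit_sell(price=100, qty=5): fills=#4x#100:2@105 #7x#100:3@104; bids=[#7:3@104 #3:8@103 #1:4@102 #5:1@95] asks=[-]
After op 9 [order #101] limit_buy(price=105, qty=5): fills=none; bids=[#101:5@105 #7:3@104 #3:8@103 #1:4@102 #5:1@95] asks=[-]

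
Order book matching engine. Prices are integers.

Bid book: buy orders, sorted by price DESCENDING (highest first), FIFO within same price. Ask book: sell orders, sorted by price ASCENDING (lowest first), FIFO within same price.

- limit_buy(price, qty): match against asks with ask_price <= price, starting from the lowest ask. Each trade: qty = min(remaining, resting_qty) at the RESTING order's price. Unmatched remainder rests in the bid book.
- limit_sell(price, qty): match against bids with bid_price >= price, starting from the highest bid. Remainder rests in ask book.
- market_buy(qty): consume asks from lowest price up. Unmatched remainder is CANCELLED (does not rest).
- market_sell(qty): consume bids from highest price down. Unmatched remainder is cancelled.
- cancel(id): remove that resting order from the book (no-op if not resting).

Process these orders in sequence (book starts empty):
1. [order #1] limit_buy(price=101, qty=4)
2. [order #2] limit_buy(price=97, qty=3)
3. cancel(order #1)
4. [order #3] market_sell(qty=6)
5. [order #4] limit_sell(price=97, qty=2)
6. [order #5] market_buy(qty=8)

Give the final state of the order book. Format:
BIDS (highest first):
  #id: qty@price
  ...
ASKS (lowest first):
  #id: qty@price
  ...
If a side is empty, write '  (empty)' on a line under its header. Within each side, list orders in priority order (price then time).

Answer: BIDS (highest first):
  (empty)
ASKS (lowest first):
  (empty)

Derivation:
After op 1 [order #1] limit_buy(price=101, qty=4): fills=none; bids=[#1:4@101] asks=[-]
After op 2 [order #2] limit_buy(price=97, qty=3): fills=none; bids=[#1:4@101 #2:3@97] asks=[-]
After op 3 cancel(order #1): fills=none; bids=[#2:3@97] asks=[-]
After op 4 [order #3] market_sell(qty=6): fills=#2x#3:3@97; bids=[-] asks=[-]
After op 5 [order #4] limit_sell(price=97, qty=2): fills=none; bids=[-] asks=[#4:2@97]
After op 6 [order #5] market_buy(qty=8): fills=#5x#4:2@97; bids=[-] asks=[-]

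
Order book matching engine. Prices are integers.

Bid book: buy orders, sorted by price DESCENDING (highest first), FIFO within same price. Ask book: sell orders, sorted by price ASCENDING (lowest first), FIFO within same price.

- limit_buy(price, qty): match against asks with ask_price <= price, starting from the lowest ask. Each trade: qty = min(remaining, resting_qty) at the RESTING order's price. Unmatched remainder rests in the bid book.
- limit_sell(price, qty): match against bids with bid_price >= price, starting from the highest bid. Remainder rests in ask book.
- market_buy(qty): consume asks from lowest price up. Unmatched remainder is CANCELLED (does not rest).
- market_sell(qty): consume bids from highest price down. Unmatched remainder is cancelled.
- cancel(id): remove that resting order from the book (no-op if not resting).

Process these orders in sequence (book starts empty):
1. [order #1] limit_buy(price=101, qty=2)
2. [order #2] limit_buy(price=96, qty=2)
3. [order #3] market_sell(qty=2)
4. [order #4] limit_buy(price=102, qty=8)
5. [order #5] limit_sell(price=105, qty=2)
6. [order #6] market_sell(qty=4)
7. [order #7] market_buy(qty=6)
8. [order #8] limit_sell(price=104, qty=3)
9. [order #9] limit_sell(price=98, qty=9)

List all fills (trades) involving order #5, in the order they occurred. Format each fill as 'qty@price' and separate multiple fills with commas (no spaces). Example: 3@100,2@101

After op 1 [order #1] limit_buy(price=101, qty=2): fills=none; bids=[#1:2@101] asks=[-]
After op 2 [order #2] limit_buy(price=96, qty=2): fills=none; bids=[#1:2@101 #2:2@96] asks=[-]
After op 3 [order #3] market_sell(qty=2): fills=#1x#3:2@101; bids=[#2:2@96] asks=[-]
After op 4 [order #4] limit_buy(price=102, qty=8): fills=none; bids=[#4:8@102 #2:2@96] asks=[-]
After op 5 [order #5] limit_sell(price=105, qty=2): fills=none; bids=[#4:8@102 #2:2@96] asks=[#5:2@105]
After op 6 [order #6] market_sell(qty=4): fills=#4x#6:4@102; bids=[#4:4@102 #2:2@96] asks=[#5:2@105]
After op 7 [order #7] market_buy(qty=6): fills=#7x#5:2@105; bids=[#4:4@102 #2:2@96] asks=[-]
After op 8 [order #8] limit_sell(price=104, qty=3): fills=none; bids=[#4:4@102 #2:2@96] asks=[#8:3@104]
After op 9 [order #9] limit_sell(price=98, qty=9): fills=#4x#9:4@102; bids=[#2:2@96] asks=[#9:5@98 #8:3@104]

Answer: 2@105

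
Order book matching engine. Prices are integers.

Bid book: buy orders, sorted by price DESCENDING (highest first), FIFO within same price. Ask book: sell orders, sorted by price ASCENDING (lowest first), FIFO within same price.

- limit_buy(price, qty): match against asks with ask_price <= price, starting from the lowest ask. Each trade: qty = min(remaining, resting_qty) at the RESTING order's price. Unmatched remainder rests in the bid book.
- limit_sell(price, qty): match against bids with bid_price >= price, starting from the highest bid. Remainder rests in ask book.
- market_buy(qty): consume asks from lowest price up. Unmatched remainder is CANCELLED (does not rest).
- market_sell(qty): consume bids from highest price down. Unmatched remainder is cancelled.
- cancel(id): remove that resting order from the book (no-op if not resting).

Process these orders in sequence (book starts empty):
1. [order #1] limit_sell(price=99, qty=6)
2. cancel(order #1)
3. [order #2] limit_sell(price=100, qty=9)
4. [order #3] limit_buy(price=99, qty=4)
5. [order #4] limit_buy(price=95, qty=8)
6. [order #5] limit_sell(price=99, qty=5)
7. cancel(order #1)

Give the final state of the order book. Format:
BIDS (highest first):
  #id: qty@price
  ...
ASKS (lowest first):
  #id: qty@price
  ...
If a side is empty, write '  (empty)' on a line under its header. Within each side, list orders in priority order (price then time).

Answer: BIDS (highest first):
  #4: 8@95
ASKS (lowest first):
  #5: 1@99
  #2: 9@100

Derivation:
After op 1 [order #1] limit_sell(price=99, qty=6): fills=none; bids=[-] asks=[#1:6@99]
After op 2 cancel(order #1): fills=none; bids=[-] asks=[-]
After op 3 [order #2] limit_sell(price=100, qty=9): fills=none; bids=[-] asks=[#2:9@100]
After op 4 [order #3] limit_buy(price=99, qty=4): fills=none; bids=[#3:4@99] asks=[#2:9@100]
After op 5 [order #4] limit_buy(price=95, qty=8): fills=none; bids=[#3:4@99 #4:8@95] asks=[#2:9@100]
After op 6 [order #5] limit_sell(price=99, qty=5): fills=#3x#5:4@99; bids=[#4:8@95] asks=[#5:1@99 #2:9@100]
After op 7 cancel(order #1): fills=none; bids=[#4:8@95] asks=[#5:1@99 #2:9@100]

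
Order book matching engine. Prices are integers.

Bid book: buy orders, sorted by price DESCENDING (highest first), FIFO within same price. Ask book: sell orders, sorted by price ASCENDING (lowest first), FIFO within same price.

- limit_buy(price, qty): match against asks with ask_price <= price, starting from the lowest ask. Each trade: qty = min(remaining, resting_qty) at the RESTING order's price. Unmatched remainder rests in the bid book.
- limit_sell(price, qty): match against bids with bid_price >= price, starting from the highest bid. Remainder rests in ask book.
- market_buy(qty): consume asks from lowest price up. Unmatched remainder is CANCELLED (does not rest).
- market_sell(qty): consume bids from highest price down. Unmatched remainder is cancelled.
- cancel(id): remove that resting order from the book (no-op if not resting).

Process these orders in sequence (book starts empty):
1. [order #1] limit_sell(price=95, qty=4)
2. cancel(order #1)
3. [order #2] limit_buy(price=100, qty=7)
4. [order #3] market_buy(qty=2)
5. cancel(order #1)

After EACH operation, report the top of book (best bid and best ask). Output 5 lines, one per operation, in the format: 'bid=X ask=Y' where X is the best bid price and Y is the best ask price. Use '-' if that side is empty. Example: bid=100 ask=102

After op 1 [order #1] limit_sell(price=95, qty=4): fills=none; bids=[-] asks=[#1:4@95]
After op 2 cancel(order #1): fills=none; bids=[-] asks=[-]
After op 3 [order #2] limit_buy(price=100, qty=7): fills=none; bids=[#2:7@100] asks=[-]
After op 4 [order #3] market_buy(qty=2): fills=none; bids=[#2:7@100] asks=[-]
After op 5 cancel(order #1): fills=none; bids=[#2:7@100] asks=[-]

Answer: bid=- ask=95
bid=- ask=-
bid=100 ask=-
bid=100 ask=-
bid=100 ask=-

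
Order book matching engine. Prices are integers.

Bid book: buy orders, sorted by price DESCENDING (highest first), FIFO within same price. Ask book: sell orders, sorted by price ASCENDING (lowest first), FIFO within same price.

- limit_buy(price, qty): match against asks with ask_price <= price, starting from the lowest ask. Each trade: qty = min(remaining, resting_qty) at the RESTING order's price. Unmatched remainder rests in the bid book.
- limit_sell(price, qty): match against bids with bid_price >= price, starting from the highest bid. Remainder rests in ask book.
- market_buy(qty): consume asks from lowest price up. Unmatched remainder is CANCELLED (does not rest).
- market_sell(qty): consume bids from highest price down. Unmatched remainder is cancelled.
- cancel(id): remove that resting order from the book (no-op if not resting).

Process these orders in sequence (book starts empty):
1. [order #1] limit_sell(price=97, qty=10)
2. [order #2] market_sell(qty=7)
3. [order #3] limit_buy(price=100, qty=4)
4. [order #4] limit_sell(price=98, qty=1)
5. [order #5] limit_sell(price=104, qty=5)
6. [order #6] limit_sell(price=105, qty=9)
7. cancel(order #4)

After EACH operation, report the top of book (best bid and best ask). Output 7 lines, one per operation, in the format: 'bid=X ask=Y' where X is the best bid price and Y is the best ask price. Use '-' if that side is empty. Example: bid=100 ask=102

After op 1 [order #1] limit_sell(price=97, qty=10): fills=none; bids=[-] asks=[#1:10@97]
After op 2 [order #2] market_sell(qty=7): fills=none; bids=[-] asks=[#1:10@97]
After op 3 [order #3] limit_buy(price=100, qty=4): fills=#3x#1:4@97; bids=[-] asks=[#1:6@97]
After op 4 [order #4] limit_sell(price=98, qty=1): fills=none; bids=[-] asks=[#1:6@97 #4:1@98]
After op 5 [order #5] limit_sell(price=104, qty=5): fills=none; bids=[-] asks=[#1:6@97 #4:1@98 #5:5@104]
After op 6 [order #6] limit_sell(price=105, qty=9): fills=none; bids=[-] asks=[#1:6@97 #4:1@98 #5:5@104 #6:9@105]
After op 7 cancel(order #4): fills=none; bids=[-] asks=[#1:6@97 #5:5@104 #6:9@105]

Answer: bid=- ask=97
bid=- ask=97
bid=- ask=97
bid=- ask=97
bid=- ask=97
bid=- ask=97
bid=- ask=97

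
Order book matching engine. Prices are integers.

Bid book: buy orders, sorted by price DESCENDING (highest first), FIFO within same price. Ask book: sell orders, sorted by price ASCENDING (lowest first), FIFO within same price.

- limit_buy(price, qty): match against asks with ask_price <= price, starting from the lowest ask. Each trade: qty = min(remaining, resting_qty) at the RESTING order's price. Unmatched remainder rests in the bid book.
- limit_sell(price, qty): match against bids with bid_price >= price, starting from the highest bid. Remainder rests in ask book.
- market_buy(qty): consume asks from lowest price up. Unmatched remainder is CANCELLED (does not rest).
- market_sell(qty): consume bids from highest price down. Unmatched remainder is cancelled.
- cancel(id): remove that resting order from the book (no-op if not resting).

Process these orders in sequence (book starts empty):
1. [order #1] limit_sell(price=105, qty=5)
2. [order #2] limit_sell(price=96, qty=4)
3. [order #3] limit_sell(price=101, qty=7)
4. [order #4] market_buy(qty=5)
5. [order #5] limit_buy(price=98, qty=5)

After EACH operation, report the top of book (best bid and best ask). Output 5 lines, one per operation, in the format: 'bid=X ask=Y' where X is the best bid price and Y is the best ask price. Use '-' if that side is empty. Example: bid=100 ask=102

After op 1 [order #1] limit_sell(price=105, qty=5): fills=none; bids=[-] asks=[#1:5@105]
After op 2 [order #2] limit_sell(price=96, qty=4): fills=none; bids=[-] asks=[#2:4@96 #1:5@105]
After op 3 [order #3] limit_sell(price=101, qty=7): fills=none; bids=[-] asks=[#2:4@96 #3:7@101 #1:5@105]
After op 4 [order #4] market_buy(qty=5): fills=#4x#2:4@96 #4x#3:1@101; bids=[-] asks=[#3:6@101 #1:5@105]
After op 5 [order #5] limit_buy(price=98, qty=5): fills=none; bids=[#5:5@98] asks=[#3:6@101 #1:5@105]

Answer: bid=- ask=105
bid=- ask=96
bid=- ask=96
bid=- ask=101
bid=98 ask=101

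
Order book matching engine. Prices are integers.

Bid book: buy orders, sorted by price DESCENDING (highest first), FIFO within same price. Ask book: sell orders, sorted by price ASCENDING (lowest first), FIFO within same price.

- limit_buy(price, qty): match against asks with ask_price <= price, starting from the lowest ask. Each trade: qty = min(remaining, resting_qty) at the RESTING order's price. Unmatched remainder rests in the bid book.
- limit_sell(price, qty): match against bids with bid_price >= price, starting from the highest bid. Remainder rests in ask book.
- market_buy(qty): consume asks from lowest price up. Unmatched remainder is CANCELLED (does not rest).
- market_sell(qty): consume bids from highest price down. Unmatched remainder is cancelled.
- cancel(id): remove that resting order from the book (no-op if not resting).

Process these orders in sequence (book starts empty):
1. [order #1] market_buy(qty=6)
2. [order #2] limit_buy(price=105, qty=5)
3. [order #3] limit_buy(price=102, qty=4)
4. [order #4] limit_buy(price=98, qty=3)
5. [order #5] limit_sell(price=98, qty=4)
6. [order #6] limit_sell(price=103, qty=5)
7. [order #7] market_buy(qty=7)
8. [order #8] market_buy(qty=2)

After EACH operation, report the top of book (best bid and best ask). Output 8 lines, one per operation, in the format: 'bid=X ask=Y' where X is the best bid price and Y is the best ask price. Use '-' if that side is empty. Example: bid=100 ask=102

Answer: bid=- ask=-
bid=105 ask=-
bid=105 ask=-
bid=105 ask=-
bid=105 ask=-
bid=102 ask=103
bid=102 ask=-
bid=102 ask=-

Derivation:
After op 1 [order #1] market_buy(qty=6): fills=none; bids=[-] asks=[-]
After op 2 [order #2] limit_buy(price=105, qty=5): fills=none; bids=[#2:5@105] asks=[-]
After op 3 [order #3] limit_buy(price=102, qty=4): fills=none; bids=[#2:5@105 #3:4@102] asks=[-]
After op 4 [order #4] limit_buy(price=98, qty=3): fills=none; bids=[#2:5@105 #3:4@102 #4:3@98] asks=[-]
After op 5 [order #5] limit_sell(price=98, qty=4): fills=#2x#5:4@105; bids=[#2:1@105 #3:4@102 #4:3@98] asks=[-]
After op 6 [order #6] limit_sell(price=103, qty=5): fills=#2x#6:1@105; bids=[#3:4@102 #4:3@98] asks=[#6:4@103]
After op 7 [order #7] market_buy(qty=7): fills=#7x#6:4@103; bids=[#3:4@102 #4:3@98] asks=[-]
After op 8 [order #8] market_buy(qty=2): fills=none; bids=[#3:4@102 #4:3@98] asks=[-]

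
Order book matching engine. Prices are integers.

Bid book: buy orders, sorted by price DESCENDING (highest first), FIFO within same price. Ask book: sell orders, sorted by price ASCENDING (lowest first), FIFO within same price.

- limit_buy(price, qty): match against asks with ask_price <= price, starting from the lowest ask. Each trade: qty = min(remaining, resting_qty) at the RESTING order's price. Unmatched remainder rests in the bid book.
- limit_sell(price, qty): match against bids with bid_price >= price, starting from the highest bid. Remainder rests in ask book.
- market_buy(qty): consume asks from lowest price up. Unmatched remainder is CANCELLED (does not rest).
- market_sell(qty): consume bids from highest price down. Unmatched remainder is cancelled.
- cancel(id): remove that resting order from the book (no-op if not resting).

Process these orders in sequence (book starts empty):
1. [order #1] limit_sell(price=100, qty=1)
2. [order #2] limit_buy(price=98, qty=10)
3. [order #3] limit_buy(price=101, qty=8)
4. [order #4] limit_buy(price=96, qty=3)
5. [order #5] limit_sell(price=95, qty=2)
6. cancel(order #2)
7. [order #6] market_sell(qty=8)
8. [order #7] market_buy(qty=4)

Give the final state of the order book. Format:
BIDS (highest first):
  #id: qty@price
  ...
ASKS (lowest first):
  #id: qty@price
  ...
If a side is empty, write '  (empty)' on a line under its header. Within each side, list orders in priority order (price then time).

Answer: BIDS (highest first):
  (empty)
ASKS (lowest first):
  (empty)

Derivation:
After op 1 [order #1] limit_sell(price=100, qty=1): fills=none; bids=[-] asks=[#1:1@100]
After op 2 [order #2] limit_buy(price=98, qty=10): fills=none; bids=[#2:10@98] asks=[#1:1@100]
After op 3 [order #3] limit_buy(price=101, qty=8): fills=#3x#1:1@100; bids=[#3:7@101 #2:10@98] asks=[-]
After op 4 [order #4] limit_buy(price=96, qty=3): fills=none; bids=[#3:7@101 #2:10@98 #4:3@96] asks=[-]
After op 5 [order #5] limit_sell(price=95, qty=2): fills=#3x#5:2@101; bids=[#3:5@101 #2:10@98 #4:3@96] asks=[-]
After op 6 cancel(order #2): fills=none; bids=[#3:5@101 #4:3@96] asks=[-]
After op 7 [order #6] market_sell(qty=8): fills=#3x#6:5@101 #4x#6:3@96; bids=[-] asks=[-]
After op 8 [order #7] market_buy(qty=4): fills=none; bids=[-] asks=[-]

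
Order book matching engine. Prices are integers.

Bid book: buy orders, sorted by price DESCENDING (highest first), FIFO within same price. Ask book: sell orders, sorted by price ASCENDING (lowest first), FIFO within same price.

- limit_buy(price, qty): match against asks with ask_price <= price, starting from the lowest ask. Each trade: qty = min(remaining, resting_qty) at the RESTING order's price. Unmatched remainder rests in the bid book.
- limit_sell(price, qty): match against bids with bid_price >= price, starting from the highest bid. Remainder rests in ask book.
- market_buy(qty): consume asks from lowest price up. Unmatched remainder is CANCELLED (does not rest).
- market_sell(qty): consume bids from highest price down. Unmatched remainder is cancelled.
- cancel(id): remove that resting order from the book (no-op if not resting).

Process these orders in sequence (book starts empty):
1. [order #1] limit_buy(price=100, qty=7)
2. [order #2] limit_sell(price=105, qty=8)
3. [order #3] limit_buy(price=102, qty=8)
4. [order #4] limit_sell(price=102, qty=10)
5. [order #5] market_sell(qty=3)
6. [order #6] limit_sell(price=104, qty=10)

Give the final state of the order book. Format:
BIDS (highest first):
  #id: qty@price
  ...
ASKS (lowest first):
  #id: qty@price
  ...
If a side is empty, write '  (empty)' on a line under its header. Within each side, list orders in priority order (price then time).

After op 1 [order #1] limit_buy(price=100, qty=7): fills=none; bids=[#1:7@100] asks=[-]
After op 2 [order #2] limit_sell(price=105, qty=8): fills=none; bids=[#1:7@100] asks=[#2:8@105]
After op 3 [order #3] limit_buy(price=102, qty=8): fills=none; bids=[#3:8@102 #1:7@100] asks=[#2:8@105]
After op 4 [order #4] limit_sell(price=102, qty=10): fills=#3x#4:8@102; bids=[#1:7@100] asks=[#4:2@102 #2:8@105]
After op 5 [order #5] market_sell(qty=3): fills=#1x#5:3@100; bids=[#1:4@100] asks=[#4:2@102 #2:8@105]
After op 6 [order #6] limit_sell(price=104, qty=10): fills=none; bids=[#1:4@100] asks=[#4:2@102 #6:10@104 #2:8@105]

Answer: BIDS (highest first):
  #1: 4@100
ASKS (lowest first):
  #4: 2@102
  #6: 10@104
  #2: 8@105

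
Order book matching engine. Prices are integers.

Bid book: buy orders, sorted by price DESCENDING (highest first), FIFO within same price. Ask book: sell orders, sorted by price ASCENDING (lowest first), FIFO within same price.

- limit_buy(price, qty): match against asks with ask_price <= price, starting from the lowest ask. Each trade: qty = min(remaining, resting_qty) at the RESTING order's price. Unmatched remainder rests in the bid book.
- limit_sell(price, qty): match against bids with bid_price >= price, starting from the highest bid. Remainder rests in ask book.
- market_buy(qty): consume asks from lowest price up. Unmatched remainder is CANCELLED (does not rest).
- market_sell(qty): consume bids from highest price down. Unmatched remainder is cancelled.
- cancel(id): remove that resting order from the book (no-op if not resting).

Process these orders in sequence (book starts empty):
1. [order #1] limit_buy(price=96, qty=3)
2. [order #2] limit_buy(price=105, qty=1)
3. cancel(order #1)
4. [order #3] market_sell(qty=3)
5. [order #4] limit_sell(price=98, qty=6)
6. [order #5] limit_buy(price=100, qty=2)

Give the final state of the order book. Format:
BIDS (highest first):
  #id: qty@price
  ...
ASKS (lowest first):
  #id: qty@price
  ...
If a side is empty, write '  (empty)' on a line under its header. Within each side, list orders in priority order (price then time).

After op 1 [order #1] limit_buy(price=96, qty=3): fills=none; bids=[#1:3@96] asks=[-]
After op 2 [order #2] limit_buy(price=105, qty=1): fills=none; bids=[#2:1@105 #1:3@96] asks=[-]
After op 3 cancel(order #1): fills=none; bids=[#2:1@105] asks=[-]
After op 4 [order #3] market_sell(qty=3): fills=#2x#3:1@105; bids=[-] asks=[-]
After op 5 [order #4] limit_sell(price=98, qty=6): fills=none; bids=[-] asks=[#4:6@98]
After op 6 [order #5] limit_buy(price=100, qty=2): fills=#5x#4:2@98; bids=[-] asks=[#4:4@98]

Answer: BIDS (highest first):
  (empty)
ASKS (lowest first):
  #4: 4@98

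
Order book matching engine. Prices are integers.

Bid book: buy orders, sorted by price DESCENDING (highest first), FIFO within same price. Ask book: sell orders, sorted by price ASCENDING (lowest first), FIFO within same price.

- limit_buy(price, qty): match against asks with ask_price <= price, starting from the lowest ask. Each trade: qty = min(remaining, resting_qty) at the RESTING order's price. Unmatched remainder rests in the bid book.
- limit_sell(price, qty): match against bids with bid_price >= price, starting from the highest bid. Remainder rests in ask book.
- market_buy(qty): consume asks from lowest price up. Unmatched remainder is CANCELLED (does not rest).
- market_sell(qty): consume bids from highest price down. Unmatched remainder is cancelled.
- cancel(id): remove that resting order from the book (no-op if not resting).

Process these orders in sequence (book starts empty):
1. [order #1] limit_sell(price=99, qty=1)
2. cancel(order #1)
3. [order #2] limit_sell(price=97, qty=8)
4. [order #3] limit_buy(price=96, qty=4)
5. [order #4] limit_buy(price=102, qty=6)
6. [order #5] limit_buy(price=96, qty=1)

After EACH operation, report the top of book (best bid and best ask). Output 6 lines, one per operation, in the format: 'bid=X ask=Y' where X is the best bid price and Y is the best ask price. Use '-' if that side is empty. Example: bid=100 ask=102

Answer: bid=- ask=99
bid=- ask=-
bid=- ask=97
bid=96 ask=97
bid=96 ask=97
bid=96 ask=97

Derivation:
After op 1 [order #1] limit_sell(price=99, qty=1): fills=none; bids=[-] asks=[#1:1@99]
After op 2 cancel(order #1): fills=none; bids=[-] asks=[-]
After op 3 [order #2] limit_sell(price=97, qty=8): fills=none; bids=[-] asks=[#2:8@97]
After op 4 [order #3] limit_buy(price=96, qty=4): fills=none; bids=[#3:4@96] asks=[#2:8@97]
After op 5 [order #4] limit_buy(price=102, qty=6): fills=#4x#2:6@97; bids=[#3:4@96] asks=[#2:2@97]
After op 6 [order #5] limit_buy(price=96, qty=1): fills=none; bids=[#3:4@96 #5:1@96] asks=[#2:2@97]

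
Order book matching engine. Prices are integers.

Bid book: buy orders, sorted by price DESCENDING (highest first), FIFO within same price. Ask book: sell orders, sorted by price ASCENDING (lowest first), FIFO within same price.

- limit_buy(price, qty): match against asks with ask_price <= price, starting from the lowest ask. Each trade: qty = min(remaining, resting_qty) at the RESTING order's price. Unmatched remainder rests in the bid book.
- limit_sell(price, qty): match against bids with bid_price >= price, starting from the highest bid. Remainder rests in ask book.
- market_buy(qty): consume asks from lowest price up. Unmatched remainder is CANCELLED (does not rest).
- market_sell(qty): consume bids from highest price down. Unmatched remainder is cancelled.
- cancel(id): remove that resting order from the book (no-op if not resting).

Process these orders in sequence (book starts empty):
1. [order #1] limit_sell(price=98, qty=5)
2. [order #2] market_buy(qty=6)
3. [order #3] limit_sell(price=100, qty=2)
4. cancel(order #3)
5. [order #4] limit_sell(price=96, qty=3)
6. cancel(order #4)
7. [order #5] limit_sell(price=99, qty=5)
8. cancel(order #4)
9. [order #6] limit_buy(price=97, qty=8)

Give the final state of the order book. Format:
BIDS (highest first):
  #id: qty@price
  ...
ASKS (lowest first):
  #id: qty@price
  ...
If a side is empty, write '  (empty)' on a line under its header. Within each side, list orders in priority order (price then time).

Answer: BIDS (highest first):
  #6: 8@97
ASKS (lowest first):
  #5: 5@99

Derivation:
After op 1 [order #1] limit_sell(price=98, qty=5): fills=none; bids=[-] asks=[#1:5@98]
After op 2 [order #2] market_buy(qty=6): fills=#2x#1:5@98; bids=[-] asks=[-]
After op 3 [order #3] limit_sell(price=100, qty=2): fills=none; bids=[-] asks=[#3:2@100]
After op 4 cancel(order #3): fills=none; bids=[-] asks=[-]
After op 5 [order #4] limit_sell(price=96, qty=3): fills=none; bids=[-] asks=[#4:3@96]
After op 6 cancel(order #4): fills=none; bids=[-] asks=[-]
After op 7 [order #5] limit_sell(price=99, qty=5): fills=none; bids=[-] asks=[#5:5@99]
After op 8 cancel(order #4): fills=none; bids=[-] asks=[#5:5@99]
After op 9 [order #6] limit_buy(price=97, qty=8): fills=none; bids=[#6:8@97] asks=[#5:5@99]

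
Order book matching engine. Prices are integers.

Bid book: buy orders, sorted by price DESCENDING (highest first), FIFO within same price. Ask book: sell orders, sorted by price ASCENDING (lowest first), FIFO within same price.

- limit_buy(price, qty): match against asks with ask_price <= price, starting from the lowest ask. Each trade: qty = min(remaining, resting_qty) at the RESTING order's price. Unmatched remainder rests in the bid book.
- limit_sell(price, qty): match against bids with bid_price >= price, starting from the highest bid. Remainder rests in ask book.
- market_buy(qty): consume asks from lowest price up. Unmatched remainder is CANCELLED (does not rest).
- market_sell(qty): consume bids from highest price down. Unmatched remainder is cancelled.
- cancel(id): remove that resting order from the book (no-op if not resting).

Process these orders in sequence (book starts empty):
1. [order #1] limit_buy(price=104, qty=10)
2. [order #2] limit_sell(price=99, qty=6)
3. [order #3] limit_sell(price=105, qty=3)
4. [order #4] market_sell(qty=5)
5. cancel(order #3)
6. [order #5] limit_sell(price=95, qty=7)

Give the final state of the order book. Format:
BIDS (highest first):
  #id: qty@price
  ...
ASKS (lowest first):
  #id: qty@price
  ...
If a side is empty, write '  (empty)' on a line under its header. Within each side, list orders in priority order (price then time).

After op 1 [order #1] limit_buy(price=104, qty=10): fills=none; bids=[#1:10@104] asks=[-]
After op 2 [order #2] limit_sell(price=99, qty=6): fills=#1x#2:6@104; bids=[#1:4@104] asks=[-]
After op 3 [order #3] limit_sell(price=105, qty=3): fills=none; bids=[#1:4@104] asks=[#3:3@105]
After op 4 [order #4] market_sell(qty=5): fills=#1x#4:4@104; bids=[-] asks=[#3:3@105]
After op 5 cancel(order #3): fills=none; bids=[-] asks=[-]
After op 6 [order #5] limit_sell(price=95, qty=7): fills=none; bids=[-] asks=[#5:7@95]

Answer: BIDS (highest first):
  (empty)
ASKS (lowest first):
  #5: 7@95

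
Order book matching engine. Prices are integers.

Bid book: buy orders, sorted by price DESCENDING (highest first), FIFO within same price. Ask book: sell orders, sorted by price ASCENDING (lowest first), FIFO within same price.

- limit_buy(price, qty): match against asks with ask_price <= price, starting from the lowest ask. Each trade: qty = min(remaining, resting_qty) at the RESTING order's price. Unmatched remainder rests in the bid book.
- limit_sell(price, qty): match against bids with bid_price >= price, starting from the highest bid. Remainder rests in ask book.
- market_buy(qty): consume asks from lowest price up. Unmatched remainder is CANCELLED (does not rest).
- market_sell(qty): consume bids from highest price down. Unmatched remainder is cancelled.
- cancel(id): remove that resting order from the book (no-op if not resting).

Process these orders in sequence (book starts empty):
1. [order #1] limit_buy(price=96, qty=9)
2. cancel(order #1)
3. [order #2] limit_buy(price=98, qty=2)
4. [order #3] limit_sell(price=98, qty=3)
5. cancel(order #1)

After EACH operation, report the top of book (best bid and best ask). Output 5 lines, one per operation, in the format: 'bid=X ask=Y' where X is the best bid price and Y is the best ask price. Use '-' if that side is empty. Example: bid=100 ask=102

Answer: bid=96 ask=-
bid=- ask=-
bid=98 ask=-
bid=- ask=98
bid=- ask=98

Derivation:
After op 1 [order #1] limit_buy(price=96, qty=9): fills=none; bids=[#1:9@96] asks=[-]
After op 2 cancel(order #1): fills=none; bids=[-] asks=[-]
After op 3 [order #2] limit_buy(price=98, qty=2): fills=none; bids=[#2:2@98] asks=[-]
After op 4 [order #3] limit_sell(price=98, qty=3): fills=#2x#3:2@98; bids=[-] asks=[#3:1@98]
After op 5 cancel(order #1): fills=none; bids=[-] asks=[#3:1@98]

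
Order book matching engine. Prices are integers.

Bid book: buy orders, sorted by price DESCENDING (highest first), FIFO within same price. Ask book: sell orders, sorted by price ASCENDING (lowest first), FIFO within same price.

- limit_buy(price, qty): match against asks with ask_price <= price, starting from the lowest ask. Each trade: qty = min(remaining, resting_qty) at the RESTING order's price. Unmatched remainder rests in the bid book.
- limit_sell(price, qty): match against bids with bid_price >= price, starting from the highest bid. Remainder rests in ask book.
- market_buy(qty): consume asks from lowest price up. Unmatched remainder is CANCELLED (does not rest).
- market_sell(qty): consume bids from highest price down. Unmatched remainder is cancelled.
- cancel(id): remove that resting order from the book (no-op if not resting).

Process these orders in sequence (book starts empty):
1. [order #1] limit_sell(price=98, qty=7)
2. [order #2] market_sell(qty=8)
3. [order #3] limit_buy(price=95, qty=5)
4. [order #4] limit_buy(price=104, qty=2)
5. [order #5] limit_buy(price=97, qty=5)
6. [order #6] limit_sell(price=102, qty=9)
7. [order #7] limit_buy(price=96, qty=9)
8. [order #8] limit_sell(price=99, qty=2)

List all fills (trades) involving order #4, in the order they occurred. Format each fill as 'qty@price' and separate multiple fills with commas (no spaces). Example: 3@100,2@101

After op 1 [order #1] limit_sell(price=98, qty=7): fills=none; bids=[-] asks=[#1:7@98]
After op 2 [order #2] market_sell(qty=8): fills=none; bids=[-] asks=[#1:7@98]
After op 3 [order #3] limit_buy(price=95, qty=5): fills=none; bids=[#3:5@95] asks=[#1:7@98]
After op 4 [order #4] limit_buy(price=104, qty=2): fills=#4x#1:2@98; bids=[#3:5@95] asks=[#1:5@98]
After op 5 [order #5] limit_buy(price=97, qty=5): fills=none; bids=[#5:5@97 #3:5@95] asks=[#1:5@98]
After op 6 [order #6] limit_sell(price=102, qty=9): fills=none; bids=[#5:5@97 #3:5@95] asks=[#1:5@98 #6:9@102]
After op 7 [order #7] limit_buy(price=96, qty=9): fills=none; bids=[#5:5@97 #7:9@96 #3:5@95] asks=[#1:5@98 #6:9@102]
After op 8 [order #8] limit_sell(price=99, qty=2): fills=none; bids=[#5:5@97 #7:9@96 #3:5@95] asks=[#1:5@98 #8:2@99 #6:9@102]

Answer: 2@98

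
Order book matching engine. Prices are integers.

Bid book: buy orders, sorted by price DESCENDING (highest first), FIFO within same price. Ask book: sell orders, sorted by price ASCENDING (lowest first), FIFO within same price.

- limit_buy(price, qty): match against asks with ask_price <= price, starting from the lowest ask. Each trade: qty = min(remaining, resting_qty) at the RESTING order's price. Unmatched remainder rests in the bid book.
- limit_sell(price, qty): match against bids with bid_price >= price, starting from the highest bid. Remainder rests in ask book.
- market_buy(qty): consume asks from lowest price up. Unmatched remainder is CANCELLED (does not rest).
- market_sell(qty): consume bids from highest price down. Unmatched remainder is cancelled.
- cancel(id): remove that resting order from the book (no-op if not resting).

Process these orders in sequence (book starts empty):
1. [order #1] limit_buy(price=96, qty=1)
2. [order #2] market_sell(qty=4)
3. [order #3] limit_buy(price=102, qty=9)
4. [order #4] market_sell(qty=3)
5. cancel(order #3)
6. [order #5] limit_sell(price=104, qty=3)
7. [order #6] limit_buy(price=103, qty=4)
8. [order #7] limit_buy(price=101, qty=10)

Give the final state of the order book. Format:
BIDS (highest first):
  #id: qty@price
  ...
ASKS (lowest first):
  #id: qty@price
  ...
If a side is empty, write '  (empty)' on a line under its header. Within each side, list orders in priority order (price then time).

Answer: BIDS (highest first):
  #6: 4@103
  #7: 10@101
ASKS (lowest first):
  #5: 3@104

Derivation:
After op 1 [order #1] limit_buy(price=96, qty=1): fills=none; bids=[#1:1@96] asks=[-]
After op 2 [order #2] market_sell(qty=4): fills=#1x#2:1@96; bids=[-] asks=[-]
After op 3 [order #3] limit_buy(price=102, qty=9): fills=none; bids=[#3:9@102] asks=[-]
After op 4 [order #4] market_sell(qty=3): fills=#3x#4:3@102; bids=[#3:6@102] asks=[-]
After op 5 cancel(order #3): fills=none; bids=[-] asks=[-]
After op 6 [order #5] limit_sell(price=104, qty=3): fills=none; bids=[-] asks=[#5:3@104]
After op 7 [order #6] limit_buy(price=103, qty=4): fills=none; bids=[#6:4@103] asks=[#5:3@104]
After op 8 [order #7] limit_buy(price=101, qty=10): fills=none; bids=[#6:4@103 #7:10@101] asks=[#5:3@104]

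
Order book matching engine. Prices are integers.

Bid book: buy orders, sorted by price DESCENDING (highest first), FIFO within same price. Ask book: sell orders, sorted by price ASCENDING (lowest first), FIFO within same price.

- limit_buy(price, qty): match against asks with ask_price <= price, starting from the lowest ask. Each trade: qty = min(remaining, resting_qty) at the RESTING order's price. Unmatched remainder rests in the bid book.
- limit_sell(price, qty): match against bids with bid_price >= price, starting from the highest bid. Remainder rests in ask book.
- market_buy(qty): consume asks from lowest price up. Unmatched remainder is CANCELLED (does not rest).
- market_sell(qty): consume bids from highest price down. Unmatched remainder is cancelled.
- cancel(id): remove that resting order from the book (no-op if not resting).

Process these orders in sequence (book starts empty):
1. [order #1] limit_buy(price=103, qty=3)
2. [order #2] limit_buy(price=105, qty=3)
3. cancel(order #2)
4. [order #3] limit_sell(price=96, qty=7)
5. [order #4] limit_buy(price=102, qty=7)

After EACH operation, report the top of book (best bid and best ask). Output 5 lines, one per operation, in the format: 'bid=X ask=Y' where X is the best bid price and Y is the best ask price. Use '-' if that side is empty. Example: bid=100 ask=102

Answer: bid=103 ask=-
bid=105 ask=-
bid=103 ask=-
bid=- ask=96
bid=102 ask=-

Derivation:
After op 1 [order #1] limit_buy(price=103, qty=3): fills=none; bids=[#1:3@103] asks=[-]
After op 2 [order #2] limit_buy(price=105, qty=3): fills=none; bids=[#2:3@105 #1:3@103] asks=[-]
After op 3 cancel(order #2): fills=none; bids=[#1:3@103] asks=[-]
After op 4 [order #3] limit_sell(price=96, qty=7): fills=#1x#3:3@103; bids=[-] asks=[#3:4@96]
After op 5 [order #4] limit_buy(price=102, qty=7): fills=#4x#3:4@96; bids=[#4:3@102] asks=[-]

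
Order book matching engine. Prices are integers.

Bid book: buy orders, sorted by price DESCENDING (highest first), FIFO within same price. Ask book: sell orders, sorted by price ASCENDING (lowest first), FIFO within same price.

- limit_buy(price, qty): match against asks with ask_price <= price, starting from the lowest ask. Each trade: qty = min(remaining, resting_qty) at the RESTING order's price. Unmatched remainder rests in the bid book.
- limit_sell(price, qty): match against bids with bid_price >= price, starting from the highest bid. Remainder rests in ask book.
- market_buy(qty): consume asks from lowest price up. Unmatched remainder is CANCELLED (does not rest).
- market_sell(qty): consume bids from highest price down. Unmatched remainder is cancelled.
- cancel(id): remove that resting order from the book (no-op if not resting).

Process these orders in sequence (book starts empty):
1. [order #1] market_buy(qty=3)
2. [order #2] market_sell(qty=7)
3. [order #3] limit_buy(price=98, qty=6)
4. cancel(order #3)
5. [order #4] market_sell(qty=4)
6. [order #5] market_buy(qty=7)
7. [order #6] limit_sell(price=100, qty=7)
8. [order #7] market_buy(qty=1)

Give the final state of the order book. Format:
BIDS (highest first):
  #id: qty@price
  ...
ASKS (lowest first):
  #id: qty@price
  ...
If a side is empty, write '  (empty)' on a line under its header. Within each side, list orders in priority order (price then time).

Answer: BIDS (highest first):
  (empty)
ASKS (lowest first):
  #6: 6@100

Derivation:
After op 1 [order #1] market_buy(qty=3): fills=none; bids=[-] asks=[-]
After op 2 [order #2] market_sell(qty=7): fills=none; bids=[-] asks=[-]
After op 3 [order #3] limit_buy(price=98, qty=6): fills=none; bids=[#3:6@98] asks=[-]
After op 4 cancel(order #3): fills=none; bids=[-] asks=[-]
After op 5 [order #4] market_sell(qty=4): fills=none; bids=[-] asks=[-]
After op 6 [order #5] market_buy(qty=7): fills=none; bids=[-] asks=[-]
After op 7 [order #6] limit_sell(price=100, qty=7): fills=none; bids=[-] asks=[#6:7@100]
After op 8 [order #7] market_buy(qty=1): fills=#7x#6:1@100; bids=[-] asks=[#6:6@100]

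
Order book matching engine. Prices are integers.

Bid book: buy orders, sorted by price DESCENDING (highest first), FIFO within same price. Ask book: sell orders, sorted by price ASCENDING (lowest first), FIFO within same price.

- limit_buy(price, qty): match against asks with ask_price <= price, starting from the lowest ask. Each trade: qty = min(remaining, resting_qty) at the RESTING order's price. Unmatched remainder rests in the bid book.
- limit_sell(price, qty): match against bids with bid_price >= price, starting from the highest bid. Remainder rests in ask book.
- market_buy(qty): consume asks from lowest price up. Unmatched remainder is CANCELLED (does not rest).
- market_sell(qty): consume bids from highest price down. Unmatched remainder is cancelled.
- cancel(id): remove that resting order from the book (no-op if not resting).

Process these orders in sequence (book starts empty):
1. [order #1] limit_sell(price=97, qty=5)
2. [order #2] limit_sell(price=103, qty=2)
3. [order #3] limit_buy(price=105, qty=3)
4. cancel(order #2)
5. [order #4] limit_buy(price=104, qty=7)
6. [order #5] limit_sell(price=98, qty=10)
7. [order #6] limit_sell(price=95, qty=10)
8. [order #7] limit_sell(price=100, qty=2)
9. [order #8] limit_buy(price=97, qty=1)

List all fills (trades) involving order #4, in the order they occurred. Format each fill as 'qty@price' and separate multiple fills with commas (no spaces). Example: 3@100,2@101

Answer: 2@97,5@104

Derivation:
After op 1 [order #1] limit_sell(price=97, qty=5): fills=none; bids=[-] asks=[#1:5@97]
After op 2 [order #2] limit_sell(price=103, qty=2): fills=none; bids=[-] asks=[#1:5@97 #2:2@103]
After op 3 [order #3] limit_buy(price=105, qty=3): fills=#3x#1:3@97; bids=[-] asks=[#1:2@97 #2:2@103]
After op 4 cancel(order #2): fills=none; bids=[-] asks=[#1:2@97]
After op 5 [order #4] limit_buy(price=104, qty=7): fills=#4x#1:2@97; bids=[#4:5@104] asks=[-]
After op 6 [order #5] limit_sell(price=98, qty=10): fills=#4x#5:5@104; bids=[-] asks=[#5:5@98]
After op 7 [order #6] limit_sell(price=95, qty=10): fills=none; bids=[-] asks=[#6:10@95 #5:5@98]
After op 8 [order #7] limit_sell(price=100, qty=2): fills=none; bids=[-] asks=[#6:10@95 #5:5@98 #7:2@100]
After op 9 [order #8] limit_buy(price=97, qty=1): fills=#8x#6:1@95; bids=[-] asks=[#6:9@95 #5:5@98 #7:2@100]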